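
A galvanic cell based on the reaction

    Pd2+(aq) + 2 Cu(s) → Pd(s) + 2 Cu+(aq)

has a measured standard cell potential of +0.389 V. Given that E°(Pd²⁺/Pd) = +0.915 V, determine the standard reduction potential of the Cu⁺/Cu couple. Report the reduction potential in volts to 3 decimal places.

+0.526 V

In the reaction as written the Pd²⁺/Pd couple is reduced (cathode) and Cu⁺/Cu is oxidized (anode), so E°cell = E°(Pd²⁺/Pd) − E°(Cu⁺/Cu).
E°(Cu⁺/Cu) = E°(cathode) − E°cell = +0.915 − (+0.389) = +0.526 V.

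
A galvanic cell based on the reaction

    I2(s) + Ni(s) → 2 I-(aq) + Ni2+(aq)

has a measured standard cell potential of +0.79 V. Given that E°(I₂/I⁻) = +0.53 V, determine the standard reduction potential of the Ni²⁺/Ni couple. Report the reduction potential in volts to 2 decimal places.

In the reaction as written the I₂/I⁻ couple is reduced (cathode) and Ni²⁺/Ni is oxidized (anode), so E°cell = E°(I₂/I⁻) − E°(Ni²⁺/Ni).
E°(Ni²⁺/Ni) = E°(cathode) − E°cell = +0.53 − (+0.79) = −0.26 V.

−0.26 V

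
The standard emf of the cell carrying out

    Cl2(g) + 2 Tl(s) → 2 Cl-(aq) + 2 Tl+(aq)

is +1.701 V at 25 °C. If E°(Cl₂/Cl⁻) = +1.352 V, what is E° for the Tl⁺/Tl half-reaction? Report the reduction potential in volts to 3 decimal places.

−0.349 V

In the reaction as written the Cl₂/Cl⁻ couple is reduced (cathode) and Tl⁺/Tl is oxidized (anode), so E°cell = E°(Cl₂/Cl⁻) − E°(Tl⁺/Tl).
E°(Tl⁺/Tl) = E°(cathode) − E°cell = +1.352 − (+1.701) = −0.349 V.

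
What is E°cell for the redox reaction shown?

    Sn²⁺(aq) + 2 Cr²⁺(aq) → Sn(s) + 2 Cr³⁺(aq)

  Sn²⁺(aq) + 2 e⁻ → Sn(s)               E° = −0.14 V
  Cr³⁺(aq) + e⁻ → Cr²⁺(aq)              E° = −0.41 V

Sn²⁺(aq) gains electrons, so the Sn²⁺/Sn couple is the cathode; the Cr³⁺/Cr²⁺ couple is the anode.
E°cell = E°(cathode) − E°(anode) = −0.14 − (−0.41) = +0.27 V.

+0.27 V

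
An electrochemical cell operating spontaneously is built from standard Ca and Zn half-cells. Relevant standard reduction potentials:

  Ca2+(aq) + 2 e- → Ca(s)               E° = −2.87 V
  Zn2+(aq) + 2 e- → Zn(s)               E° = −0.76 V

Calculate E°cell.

+2.11 V

The Zn²⁺/Zn couple has the higher E°, so Zn ion is reduced (cathode) and Ca is oxidized (anode).
E°cell = E°(cathode) − E°(anode) = −0.76 − (−2.87) = +2.11 V.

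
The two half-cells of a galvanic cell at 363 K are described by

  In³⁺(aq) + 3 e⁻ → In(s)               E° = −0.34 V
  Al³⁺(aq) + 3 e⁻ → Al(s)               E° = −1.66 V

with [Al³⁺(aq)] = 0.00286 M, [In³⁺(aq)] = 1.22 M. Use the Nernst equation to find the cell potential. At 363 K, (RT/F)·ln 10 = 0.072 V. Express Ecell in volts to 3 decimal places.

+1.383 V

The In³⁺/In couple has the more positive E°, so it is the cathode; Al³⁺/Al is the anode.
E°cell = E°cat − E°an = −0.34 − (−1.66) = +1.32 V; n = 3.
Balancing gives In³⁺(aq) + Al(s) → In(s) + Al³⁺(aq); hence Q = [Al³⁺(aq)] / [In³⁺(aq)] = 0.00234 (log Q = −2.630).
By the Nernst equation, E = +1.32 − (0.072/3)·(−2.630) = +1.383 V.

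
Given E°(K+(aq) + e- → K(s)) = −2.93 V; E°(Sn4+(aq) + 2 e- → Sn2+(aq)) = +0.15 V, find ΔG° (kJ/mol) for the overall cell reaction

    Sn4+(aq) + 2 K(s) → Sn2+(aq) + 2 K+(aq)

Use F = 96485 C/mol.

In the reaction as written Sn4+(aq) is reduced, so the Sn⁴⁺/Sn²⁺ couple is the cathode and K⁺/K is the anode.
E°cell = +0.15 − (−2.93) = +3.08 V; balancing electrons gives n = 2.
ΔG° = −nFE°cell = −(2)(96485)(+3.08) J/mol = −594 kJ/mol.

−594 kJ/mol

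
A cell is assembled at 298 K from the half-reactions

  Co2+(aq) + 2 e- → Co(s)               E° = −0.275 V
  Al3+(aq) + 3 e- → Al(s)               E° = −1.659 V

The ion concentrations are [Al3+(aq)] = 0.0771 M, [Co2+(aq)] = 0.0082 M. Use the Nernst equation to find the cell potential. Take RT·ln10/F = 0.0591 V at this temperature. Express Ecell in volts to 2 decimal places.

Co²⁺/Co is reduced (cathode, E° = −0.275 V) and Al³⁺/Al is oxidized (anode).
E°cell = E°cat − E°an = −0.275 − (−1.659) = +1.384 V; n = 6.
The balanced reaction is 3 Co2+(aq) + 2 Al(s) → 3 Co(s) + 2 Al3+(aq), so Q = [Al3+(aq)]^2 / [Co2+(aq)]^3 = 1.08×10^4 and log Q = 4.033.
By the Nernst equation, E = +1.384 − (0.0591/6)·(4.033) = +1.34 V.

+1.34 V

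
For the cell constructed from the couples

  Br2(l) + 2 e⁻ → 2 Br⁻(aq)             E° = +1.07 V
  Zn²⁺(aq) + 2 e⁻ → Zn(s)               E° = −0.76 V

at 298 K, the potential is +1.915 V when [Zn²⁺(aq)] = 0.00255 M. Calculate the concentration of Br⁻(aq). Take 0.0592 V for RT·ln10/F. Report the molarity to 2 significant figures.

Br₂/Br⁻ is the cathode (higher E°); E°cell = +1.07 − (−0.76) = +1.83 V with n = 2.
Since E = E° − (0.0592/n)·log Q, log Q = n(E° − E)/0.0592 = −2.872.
For Br2(l) + Zn(s) → 2 Br⁻(aq) + Zn²⁺(aq), the reaction quotient is Q = [Br⁻(aq)]^2·[Zn²⁺(aq)].
Isolating [Br⁻(aq)] in Q = 10^{−2.872} yields log [Br⁻(aq)] = −0.139, i.e. 0.73 M.

0.73 M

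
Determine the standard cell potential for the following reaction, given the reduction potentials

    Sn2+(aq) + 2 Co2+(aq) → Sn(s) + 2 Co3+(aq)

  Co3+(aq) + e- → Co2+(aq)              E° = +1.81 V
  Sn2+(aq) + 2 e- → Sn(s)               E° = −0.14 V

Sn2+(aq) gains electrons, so the Sn²⁺/Sn couple is the cathode; the Co³⁺/Co²⁺ couple is the anode.
E°cell = E°(cathode) − E°(anode) = −0.14 − (+1.81) = −1.95 V.

−1.95 V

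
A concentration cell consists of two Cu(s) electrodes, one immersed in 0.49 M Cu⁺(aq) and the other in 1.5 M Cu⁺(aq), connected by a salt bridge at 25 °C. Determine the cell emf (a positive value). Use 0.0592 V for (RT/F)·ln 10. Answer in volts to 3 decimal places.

0.029 V

For a concentration cell E°cell = 0, since both electrodes use the same couple.
The compartment with the higher Cu⁺(aq) concentration (1.5 M) acts as the cathode; ions are reduced there and produced at the dilute (0.49 M) anode.
With n = 1, Ecell = −(0.0592/1)·log([dilute]/[conc]) = −(0.0592/1)·log(0.49/1.5) = +0.029 V.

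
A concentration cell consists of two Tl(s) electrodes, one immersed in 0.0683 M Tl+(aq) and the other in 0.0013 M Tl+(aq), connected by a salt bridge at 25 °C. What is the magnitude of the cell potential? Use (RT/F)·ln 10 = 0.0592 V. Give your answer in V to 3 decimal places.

For a concentration cell E°cell = 0, since both electrodes use the same couple.
The compartment with the higher Tl+(aq) concentration (0.0683 M) acts as the cathode; ions are reduced there and produced at the dilute (0.0013 M) anode.
With n = 1, Ecell = −(0.0592/1)·log([dilute]/[conc]) = −(0.0592/1)·log(0.0013/0.0683) = +0.102 V.

0.102 V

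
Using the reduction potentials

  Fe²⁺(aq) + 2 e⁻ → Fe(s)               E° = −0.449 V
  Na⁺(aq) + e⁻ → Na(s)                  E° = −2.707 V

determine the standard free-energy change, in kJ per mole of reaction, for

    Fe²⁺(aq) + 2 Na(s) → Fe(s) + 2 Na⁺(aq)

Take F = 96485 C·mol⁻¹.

In the reaction as written Fe²⁺(aq) is reduced, so the Fe²⁺/Fe couple is the cathode and Na⁺/Na is the anode.
E°cell = −0.449 − (−2.707) = +2.258 V; balancing electrons gives n = 2.
ΔG° = −nFE°cell = −(2)(96485)(+2.258) J/mol = −436 kJ/mol.

−436 kJ/mol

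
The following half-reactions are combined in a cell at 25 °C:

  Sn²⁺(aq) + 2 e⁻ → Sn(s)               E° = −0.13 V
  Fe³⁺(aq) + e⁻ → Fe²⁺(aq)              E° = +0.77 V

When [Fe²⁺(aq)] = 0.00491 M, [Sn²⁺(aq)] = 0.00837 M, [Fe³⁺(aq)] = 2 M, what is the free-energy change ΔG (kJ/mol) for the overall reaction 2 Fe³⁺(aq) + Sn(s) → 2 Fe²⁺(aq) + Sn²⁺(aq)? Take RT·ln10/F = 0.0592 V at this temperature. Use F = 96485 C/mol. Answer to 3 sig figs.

The standard cell potential is +0.77 − (−0.13) = +0.90 V, with n = 2 electrons in the balanced equation.
Here Q = ([Fe²⁺(aq)]^2·[Sn²⁺(aq)]) / [Fe³⁺(aq)]^2 = 5.04×10^−8 (log Q = −7.297), giving E = +0.90 − (0.0592/2)·(−7.297) = +1.1160 V.
Then ΔG = −nFE = −2 × 96485 × +1.1160 J/mol = −215 kJ/mol.

−215 kJ/mol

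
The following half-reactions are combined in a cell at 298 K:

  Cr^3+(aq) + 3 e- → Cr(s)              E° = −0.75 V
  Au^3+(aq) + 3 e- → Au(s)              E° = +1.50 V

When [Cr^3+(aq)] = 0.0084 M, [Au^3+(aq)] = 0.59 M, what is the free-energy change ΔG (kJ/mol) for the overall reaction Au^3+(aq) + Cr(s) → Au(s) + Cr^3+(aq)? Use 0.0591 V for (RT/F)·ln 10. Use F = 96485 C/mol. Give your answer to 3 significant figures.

−662 kJ/mol

The standard cell potential is +1.50 − (−0.75) = +2.25 V, with n = 3 electrons in the balanced equation.
The reaction quotient is [Cr^3+(aq)] / [Au^3+(aq)] = 0.0142; by Nernst, E = +2.25 − (0.0591/3)(−1.847) = +2.2864 V.
Then ΔG = −nFE = −3 × 96485 × +2.2864 J/mol = −662 kJ/mol.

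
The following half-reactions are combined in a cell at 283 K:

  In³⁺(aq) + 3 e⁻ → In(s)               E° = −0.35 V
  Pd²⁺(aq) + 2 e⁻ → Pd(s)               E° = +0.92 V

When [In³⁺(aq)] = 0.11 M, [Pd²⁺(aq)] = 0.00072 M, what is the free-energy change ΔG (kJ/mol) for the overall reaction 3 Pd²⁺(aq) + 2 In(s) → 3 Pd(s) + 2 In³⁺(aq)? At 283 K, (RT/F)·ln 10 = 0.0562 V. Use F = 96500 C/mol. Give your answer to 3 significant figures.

With Pd²⁺/Pd reduced at the cathode, E°cell = +0.92 − (−0.35) = +1.27 V and n = 6.
Here Q = [In³⁺(aq)]^2 / [Pd²⁺(aq)]^3 = 3.24×10^7 (log Q = 7.511), giving E = +1.27 − (0.0562/6)·(7.511) = +1.1996 V.
ΔG = −nFE = −(6)(96500)(+1.1996) J/mol = −695 kJ/mol.

−695 kJ/mol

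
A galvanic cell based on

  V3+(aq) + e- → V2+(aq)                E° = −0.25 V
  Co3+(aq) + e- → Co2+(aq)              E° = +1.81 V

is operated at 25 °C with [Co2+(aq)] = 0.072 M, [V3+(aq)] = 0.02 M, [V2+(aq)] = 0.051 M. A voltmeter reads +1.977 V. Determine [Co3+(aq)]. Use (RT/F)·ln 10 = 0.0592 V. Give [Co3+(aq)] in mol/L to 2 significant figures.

0.0011 M

With Co³⁺/Co²⁺ at the cathode and V³⁺/V²⁺ at the anode, E°cell = +1.81 − (−0.25) = +2.06 V (n = 1).
Since E = E° − (0.0592/n)·log Q, log Q = n(E° − E)/0.0592 = 1.402.
Balancing electrons gives Co3+(aq) + V2+(aq) → Co2+(aq) + V3+(aq); thus Q = ([Co2+(aq)]·[V3+(aq)]) / ([Co3+(aq)]·[V2+(aq)]).
Isolating [Co3+(aq)] in Q = 10^{1.402} yields log [Co3+(aq)] = −2.951, i.e. 0.0011 M.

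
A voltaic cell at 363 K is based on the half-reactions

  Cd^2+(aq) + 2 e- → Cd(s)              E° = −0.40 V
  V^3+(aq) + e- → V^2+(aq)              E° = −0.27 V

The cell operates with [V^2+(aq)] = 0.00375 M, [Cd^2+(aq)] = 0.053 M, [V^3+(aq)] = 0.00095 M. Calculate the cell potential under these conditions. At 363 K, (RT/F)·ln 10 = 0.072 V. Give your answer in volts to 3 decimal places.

+0.133 V

The V³⁺/V²⁺ couple has the more positive E°, so it is the cathode; Cd²⁺/Cd is the anode.
The standard potential is −0.27 − (−0.40) = +0.13 V and the balanced reaction transfers n = 2 electrons.
The balanced reaction is 2 V^3+(aq) + Cd(s) → 2 V^2+(aq) + Cd^2+(aq), so Q = ([V^2+(aq)]^2·[Cd^2+(aq)]) / [V^3+(aq)]^2 = 0.826 and log Q = −0.083.
By the Nernst equation, E = +0.13 − (0.072/2)·(−0.083) = +0.133 V.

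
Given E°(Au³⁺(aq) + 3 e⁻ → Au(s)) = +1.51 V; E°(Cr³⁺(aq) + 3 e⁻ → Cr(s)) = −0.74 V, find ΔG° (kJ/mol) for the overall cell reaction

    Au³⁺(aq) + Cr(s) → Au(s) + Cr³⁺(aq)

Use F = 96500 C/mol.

−651 kJ/mol

In the reaction as written Au³⁺(aq) is reduced, so the Au³⁺/Au couple is the cathode and Cr³⁺/Cr is the anode.
E°cell = +1.51 − (−0.74) = +2.25 V; balancing electrons gives n = 3.
ΔG° = −nFE°cell = −(3)(96500)(+2.25) J/mol = −651 kJ/mol.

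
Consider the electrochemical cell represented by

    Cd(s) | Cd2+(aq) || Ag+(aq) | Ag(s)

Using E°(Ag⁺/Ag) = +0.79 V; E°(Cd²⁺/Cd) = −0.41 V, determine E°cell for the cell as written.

+1.20 V

By convention the left-hand electrode in cell notation is the anode (oxidation) and the right-hand electrode is the cathode (reduction).
E°cell = E°(right) − E°(left) = +0.79 − (−0.41) = +1.20 V.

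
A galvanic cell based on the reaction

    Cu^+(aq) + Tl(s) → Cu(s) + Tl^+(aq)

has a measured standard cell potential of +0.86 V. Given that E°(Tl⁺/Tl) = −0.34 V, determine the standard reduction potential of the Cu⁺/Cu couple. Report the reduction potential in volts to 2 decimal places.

In the reaction as written the Cu⁺/Cu couple is reduced (cathode) and Tl⁺/Tl is oxidized (anode), so E°cell = E°(Cu⁺/Cu) − E°(Tl⁺/Tl).
E°(Cu⁺/Cu) = E°cell + E°(anode) = +0.86 + (−0.34) = +0.52 V.

+0.52 V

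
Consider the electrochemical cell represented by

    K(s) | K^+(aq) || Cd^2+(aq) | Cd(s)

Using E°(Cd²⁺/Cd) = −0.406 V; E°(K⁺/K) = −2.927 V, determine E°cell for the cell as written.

+2.521 V

By convention the left-hand electrode in cell notation is the anode (oxidation) and the right-hand electrode is the cathode (reduction).
E°cell = E°(right) − E°(left) = −0.406 − (−2.927) = +2.521 V.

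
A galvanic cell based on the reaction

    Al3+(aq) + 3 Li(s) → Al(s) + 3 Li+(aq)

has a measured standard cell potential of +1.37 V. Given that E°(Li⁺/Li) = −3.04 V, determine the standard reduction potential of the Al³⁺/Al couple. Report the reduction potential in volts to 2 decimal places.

In the reaction as written the Al³⁺/Al couple is reduced (cathode) and Li⁺/Li is oxidized (anode), so E°cell = E°(Al³⁺/Al) − E°(Li⁺/Li).
E°(Al³⁺/Al) = E°cell + E°(anode) = +1.37 + (−3.04) = −1.67 V.

−1.67 V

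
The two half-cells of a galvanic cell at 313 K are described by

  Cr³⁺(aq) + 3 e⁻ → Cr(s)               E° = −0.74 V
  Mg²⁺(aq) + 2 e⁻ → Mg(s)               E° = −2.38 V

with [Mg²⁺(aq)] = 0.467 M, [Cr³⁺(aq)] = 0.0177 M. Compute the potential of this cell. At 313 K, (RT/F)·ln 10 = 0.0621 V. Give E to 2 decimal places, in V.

Cr³⁺/Cr is reduced (cathode, E° = −0.74 V) and Mg²⁺/Mg is oxidized (anode).
E°cell = −0.74 − (−2.38) = +1.64 V, with n = 6 electrons transferred.
The balanced reaction is 2 Cr³⁺(aq) + 3 Mg(s) → 2 Cr(s) + 3 Mg²⁺(aq), so Q = [Mg²⁺(aq)]^3 / [Cr³⁺(aq)]^2 = 325 and log Q = 2.512.
E = E° − (0.0621/n)·log Q = +1.64 − (0.0621/6)(2.512) = +1.61 V.

+1.61 V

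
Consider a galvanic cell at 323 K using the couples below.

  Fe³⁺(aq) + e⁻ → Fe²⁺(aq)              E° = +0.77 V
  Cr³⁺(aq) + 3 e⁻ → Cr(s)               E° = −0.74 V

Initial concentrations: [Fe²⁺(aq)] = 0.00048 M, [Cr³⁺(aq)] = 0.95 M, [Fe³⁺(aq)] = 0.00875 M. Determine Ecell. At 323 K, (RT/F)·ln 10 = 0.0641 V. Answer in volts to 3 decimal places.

+1.591 V

Fe³⁺/Fe²⁺ is reduced (cathode, E° = +0.77 V) and Cr³⁺/Cr is oxidized (anode).
E°cell = E°cat − E°an = +0.77 − (−0.74) = +1.51 V; n = 3.
For the overall reaction 3 Fe³⁺(aq) + Cr(s) → 3 Fe²⁺(aq) + Cr³⁺(aq), Q = ([Fe²⁺(aq)]^3·[Cr³⁺(aq)]) / [Fe³⁺(aq)]^3 = 0.000157, giving log Q = −3.805.
E = E° − (0.0641/n)·log Q = +1.51 − (0.0641/3)(−3.805) = +1.591 V.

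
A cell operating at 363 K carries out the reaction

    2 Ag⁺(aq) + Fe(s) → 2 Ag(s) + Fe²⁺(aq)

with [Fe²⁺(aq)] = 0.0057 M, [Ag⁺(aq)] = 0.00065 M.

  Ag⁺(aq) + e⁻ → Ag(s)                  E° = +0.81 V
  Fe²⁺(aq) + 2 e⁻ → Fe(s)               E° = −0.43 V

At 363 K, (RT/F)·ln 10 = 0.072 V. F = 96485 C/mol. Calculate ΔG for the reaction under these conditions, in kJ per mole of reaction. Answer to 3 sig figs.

−211 kJ/mol

The standard cell potential is +0.81 − (−0.43) = +1.24 V, with n = 2 electrons in the balanced equation.
Here Q = [Fe²⁺(aq)] / [Ag⁺(aq)]^2 = 1.35×10^4 (log Q = 4.130), giving E = +1.24 − (0.072/2)·(4.130) = +1.0913 V.
Then ΔG = −nFE = −2 × 96485 × +1.0913 J/mol = −211 kJ/mol.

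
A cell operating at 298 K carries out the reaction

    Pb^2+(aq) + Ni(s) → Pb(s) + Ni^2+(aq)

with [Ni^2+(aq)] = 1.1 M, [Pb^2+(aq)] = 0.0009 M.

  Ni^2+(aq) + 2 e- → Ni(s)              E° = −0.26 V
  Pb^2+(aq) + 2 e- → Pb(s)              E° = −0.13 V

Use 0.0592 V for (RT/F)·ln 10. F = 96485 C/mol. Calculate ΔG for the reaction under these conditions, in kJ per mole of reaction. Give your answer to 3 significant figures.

−7.45 kJ/mol

The standard cell potential is −0.13 − (−0.26) = +0.13 V, with n = 2 electrons in the balanced equation.
Here Q = [Ni^2+(aq)] / [Pb^2+(aq)] = 1.22×10^3 (log Q = 3.087), giving E = +0.13 − (0.0592/2)·(3.087) = +0.0386 V.
Finally ΔG = −nFE = −(2)(96485 C/mol)(+0.0386 V) = −7.45 kJ/mol.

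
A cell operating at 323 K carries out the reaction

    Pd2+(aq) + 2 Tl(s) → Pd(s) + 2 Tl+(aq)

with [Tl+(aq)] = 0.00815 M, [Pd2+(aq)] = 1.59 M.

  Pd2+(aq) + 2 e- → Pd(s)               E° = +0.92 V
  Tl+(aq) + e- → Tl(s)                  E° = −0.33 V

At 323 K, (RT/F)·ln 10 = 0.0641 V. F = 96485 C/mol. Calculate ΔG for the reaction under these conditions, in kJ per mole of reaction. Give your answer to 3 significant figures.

−268 kJ/mol

The standard cell potential is +0.92 − (−0.33) = +1.25 V, with n = 2 electrons in the balanced equation.
Q = [Tl+(aq)]^2 / [Pd2+(aq)] = 4.18×10^−5, so log Q = −4.379 and E = +1.25 − (0.0641/2)(−4.379) = +1.3903 V.
Then ΔG = −nFE = −2 × 96485 × +1.3903 J/mol = −268 kJ/mol.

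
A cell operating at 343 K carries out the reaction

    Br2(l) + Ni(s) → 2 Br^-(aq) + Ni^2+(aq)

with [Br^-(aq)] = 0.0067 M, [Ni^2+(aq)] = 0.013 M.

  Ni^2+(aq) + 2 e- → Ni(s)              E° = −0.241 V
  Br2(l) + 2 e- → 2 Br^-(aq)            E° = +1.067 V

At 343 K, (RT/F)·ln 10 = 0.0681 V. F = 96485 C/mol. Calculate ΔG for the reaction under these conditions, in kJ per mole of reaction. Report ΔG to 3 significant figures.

−293 kJ/mol

E°cell = +1.067 − (−0.241) = +1.308 V; the balanced reaction transfers n = 2 electrons.
Here Q = [Br^-(aq)]^2·[Ni^2+(aq)] = 5.84×10^−7 (log Q = −6.234), giving E = +1.308 − (0.0681/2)·(−6.234) = +1.5203 V.
Then ΔG = −nFE = −2 × 96485 × +1.5203 J/mol = −293 kJ/mol.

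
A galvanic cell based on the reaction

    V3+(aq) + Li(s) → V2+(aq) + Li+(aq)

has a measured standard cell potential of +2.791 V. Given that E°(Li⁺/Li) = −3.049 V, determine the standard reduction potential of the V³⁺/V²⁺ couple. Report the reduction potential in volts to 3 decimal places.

−0.258 V

In the reaction as written the V³⁺/V²⁺ couple is reduced (cathode) and Li⁺/Li is oxidized (anode), so E°cell = E°(V³⁺/V²⁺) − E°(Li⁺/Li).
E°(V³⁺/V²⁺) = E°cell + E°(anode) = +2.791 + (−3.049) = −0.258 V.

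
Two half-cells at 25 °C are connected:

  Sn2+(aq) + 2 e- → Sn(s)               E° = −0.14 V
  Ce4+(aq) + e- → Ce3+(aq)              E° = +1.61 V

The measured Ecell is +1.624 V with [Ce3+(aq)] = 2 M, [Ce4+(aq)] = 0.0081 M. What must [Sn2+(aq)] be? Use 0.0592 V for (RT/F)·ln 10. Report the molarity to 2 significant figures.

0.30 M

With Ce⁴⁺/Ce³⁺ at the cathode and Sn²⁺/Sn at the anode, E°cell = +1.61 − (−0.14) = +1.75 V (n = 2).
Since E = E° − (0.0592/n)·log Q, log Q = n(E° − E)/0.0592 = 4.257.
The balanced reaction is 2 Ce4+(aq) + Sn(s) → 2 Ce3+(aq) + Sn2+(aq), so Q = ([Ce3+(aq)]^2·[Sn2+(aq)]) / [Ce4+(aq)]^2.
Substituting the known concentrations and solving, log [Sn2+(aq)] = −0.528 and [Sn2+(aq)] = 0.30 M.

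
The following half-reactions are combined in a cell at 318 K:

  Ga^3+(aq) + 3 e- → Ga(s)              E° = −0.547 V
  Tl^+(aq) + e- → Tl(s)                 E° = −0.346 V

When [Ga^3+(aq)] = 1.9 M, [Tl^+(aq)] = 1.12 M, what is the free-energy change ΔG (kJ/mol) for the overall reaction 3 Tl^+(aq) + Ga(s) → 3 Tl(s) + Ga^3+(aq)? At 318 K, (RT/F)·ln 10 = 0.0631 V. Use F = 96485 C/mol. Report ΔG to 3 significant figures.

−57.4 kJ/mol

The standard cell potential is −0.346 − (−0.547) = +0.201 V, with n = 3 electrons in the balanced equation.
Q = [Ga^3+(aq)] / [Tl^+(aq)]^3 = 1.35, so log Q = 0.131 and E = +0.201 − (0.0631/3)(0.131) = +0.1982 V.
Finally ΔG = −nFE = −(3)(96485 C/mol)(+0.1982 V) = −57.4 kJ/mol.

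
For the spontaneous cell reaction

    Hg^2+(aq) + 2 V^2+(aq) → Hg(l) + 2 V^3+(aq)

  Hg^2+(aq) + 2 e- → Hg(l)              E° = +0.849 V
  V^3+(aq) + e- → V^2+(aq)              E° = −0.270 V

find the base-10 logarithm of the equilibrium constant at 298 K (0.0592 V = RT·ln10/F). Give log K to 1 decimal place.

log K = 37.8

The Hg²⁺/Hg couple is reduced (cathode); E°cell = +0.849 − (−0.270) = +1.119 V with n = 2.
At equilibrium E = 0, so log K = nE°cell / 0.0592 = (2)(+1.119) / 0.0592 = 37.8.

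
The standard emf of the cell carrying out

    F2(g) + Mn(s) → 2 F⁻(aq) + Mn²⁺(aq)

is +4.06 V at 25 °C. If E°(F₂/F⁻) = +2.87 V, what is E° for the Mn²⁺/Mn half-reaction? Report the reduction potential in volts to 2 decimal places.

In the reaction as written the F₂/F⁻ couple is reduced (cathode) and Mn²⁺/Mn is oxidized (anode), so E°cell = E°(F₂/F⁻) − E°(Mn²⁺/Mn).
E°(Mn²⁺/Mn) = E°(cathode) − E°cell = +2.87 − (+4.06) = −1.19 V.

−1.19 V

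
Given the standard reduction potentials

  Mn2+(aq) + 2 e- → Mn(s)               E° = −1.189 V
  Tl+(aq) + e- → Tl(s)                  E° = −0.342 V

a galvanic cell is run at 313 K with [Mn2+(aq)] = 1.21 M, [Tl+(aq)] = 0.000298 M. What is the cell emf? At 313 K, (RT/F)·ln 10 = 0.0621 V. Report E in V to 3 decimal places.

+0.625 V

The Tl⁺/Tl couple has the more positive E°, so it is the cathode; Mn²⁺/Mn is the anode.
E°cell = E°cat − E°an = −0.342 − (−1.189) = +0.847 V; n = 2.
Balancing gives 2 Tl+(aq) + Mn(s) → 2 Tl(s) + Mn2+(aq); hence Q = [Mn2+(aq)] / [Tl+(aq)]^2 = 1.36×10^7 (log Q = 7.134).
By the Nernst equation, E = +0.847 − (0.0621/2)·(7.134) = +0.625 V.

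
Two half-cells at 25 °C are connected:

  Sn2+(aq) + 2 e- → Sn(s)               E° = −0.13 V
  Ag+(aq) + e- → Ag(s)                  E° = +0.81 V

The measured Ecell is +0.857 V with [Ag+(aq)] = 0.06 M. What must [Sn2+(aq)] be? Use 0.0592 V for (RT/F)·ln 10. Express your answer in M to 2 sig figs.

With Ag⁺/Ag at the cathode and Sn²⁺/Sn at the anode, E°cell = +0.81 − (−0.13) = +0.94 V (n = 2).
From the Nernst equation, log Q = n(E° − E)/0.0592 = 2·(+0.94 − (+0.857))/0.0592 = 2.804.
Balancing electrons gives 2 Ag+(aq) + Sn(s) → 2 Ag(s) + Sn2+(aq); thus Q = [Sn2+(aq)] / [Ag+(aq)]^2.
Solving for the unknown gives log [Sn2+(aq)] = 0.360, so [Sn2+(aq)] ≈ 2.3 M.

2.3 M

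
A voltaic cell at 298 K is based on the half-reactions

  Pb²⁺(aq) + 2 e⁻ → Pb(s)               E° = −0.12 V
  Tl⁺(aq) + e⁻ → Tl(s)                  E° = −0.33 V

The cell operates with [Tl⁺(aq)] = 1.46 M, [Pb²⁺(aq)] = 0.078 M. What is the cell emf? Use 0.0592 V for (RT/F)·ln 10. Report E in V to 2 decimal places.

The Pb²⁺/Pb couple has the more positive E°, so it is the cathode; Tl⁺/Tl is the anode.
E°cell = −0.12 − (−0.33) = +0.21 V, with n = 2 electrons transferred.
For the overall reaction Pb²⁺(aq) + 2 Tl(s) → Pb(s) + 2 Tl⁺(aq), Q = [Tl⁺(aq)]^2 / [Pb²⁺(aq)] = 27.3, giving log Q = 1.437.
By the Nernst equation, E = +0.21 − (0.0592/2)·(1.437) = +0.17 V.

+0.17 V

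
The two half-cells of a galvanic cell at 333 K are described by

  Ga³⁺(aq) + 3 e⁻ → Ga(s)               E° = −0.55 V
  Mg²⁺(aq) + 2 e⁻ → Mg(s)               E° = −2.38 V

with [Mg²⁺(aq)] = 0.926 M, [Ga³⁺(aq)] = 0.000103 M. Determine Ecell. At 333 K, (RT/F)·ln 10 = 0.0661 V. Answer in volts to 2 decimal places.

Since E°(Ga³⁺/Ga) > E°(Mg²⁺/Mg), Ga³⁺/Ga serves as the cathode.
E°cell = −0.55 − (−2.38) = +1.83 V, with n = 6 electrons transferred.
For the overall reaction 2 Ga³⁺(aq) + 3 Mg(s) → 2 Ga(s) + 3 Mg²⁺(aq), Q = [Mg²⁺(aq)]^3 / [Ga³⁺(aq)]^2 = 7.48×10^7, giving log Q = 7.874.
Applying E = E° − (RT ln10/nF)·log Q gives +1.83 − (0.0661/6)(7.874) = +1.74 V.

+1.74 V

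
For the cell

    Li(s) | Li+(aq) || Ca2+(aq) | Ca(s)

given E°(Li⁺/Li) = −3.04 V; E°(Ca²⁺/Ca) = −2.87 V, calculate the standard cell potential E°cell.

+0.17 V

By convention the left-hand electrode in cell notation is the anode (oxidation) and the right-hand electrode is the cathode (reduction).
E°cell = E°(right) − E°(left) = −2.87 − (−3.04) = +0.17 V.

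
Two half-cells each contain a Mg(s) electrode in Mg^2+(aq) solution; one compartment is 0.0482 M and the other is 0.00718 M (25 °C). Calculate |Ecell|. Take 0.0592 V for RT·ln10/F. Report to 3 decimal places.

For a concentration cell E°cell = 0, since both electrodes use the same couple.
The compartment with the higher Mg^2+(aq) concentration (0.0482 M) acts as the cathode; ions are reduced there and produced at the dilute (0.00718 M) anode.
With n = 2, Ecell = −(0.0592/2)·log([dilute]/[conc]) = −(0.0592/2)·log(0.00718/0.0482) = +0.024 V.

0.024 V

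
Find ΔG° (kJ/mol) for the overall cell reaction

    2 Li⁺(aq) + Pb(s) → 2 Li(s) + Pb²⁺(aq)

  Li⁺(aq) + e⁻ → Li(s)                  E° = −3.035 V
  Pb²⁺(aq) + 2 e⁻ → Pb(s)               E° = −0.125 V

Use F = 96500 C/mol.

+562 kJ/mol

In the reaction as written Li⁺(aq) is reduced, so the Li⁺/Li couple is the cathode and Pb²⁺/Pb is the anode.
E°cell = −3.035 − (−0.125) = −2.910 V; balancing electrons gives n = 2.
ΔG° = −nFE°cell = −(2)(96500)(−2.910) J/mol = +562 kJ/mol.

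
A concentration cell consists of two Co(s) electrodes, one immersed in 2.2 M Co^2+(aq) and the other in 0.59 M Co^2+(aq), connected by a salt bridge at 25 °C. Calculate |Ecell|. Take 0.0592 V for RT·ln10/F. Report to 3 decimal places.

For a concentration cell E°cell = 0, since both electrodes use the same couple.
The compartment with the higher Co^2+(aq) concentration (2.2 M) acts as the cathode; ions are reduced there and produced at the dilute (0.59 M) anode.
With n = 2, Ecell = −(0.0592/2)·log([dilute]/[conc]) = −(0.0592/2)·log(0.59/2.2) = +0.017 V.

0.017 V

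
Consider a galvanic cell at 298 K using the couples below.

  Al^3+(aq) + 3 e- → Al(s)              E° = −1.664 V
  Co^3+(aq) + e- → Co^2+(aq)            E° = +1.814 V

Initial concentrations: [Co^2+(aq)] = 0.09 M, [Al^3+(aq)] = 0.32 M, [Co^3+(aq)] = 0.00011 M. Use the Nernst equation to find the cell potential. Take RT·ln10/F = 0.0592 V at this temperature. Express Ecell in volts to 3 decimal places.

+3.315 V

Since E°(Co³⁺/Co²⁺) > E°(Al³⁺/Al), Co³⁺/Co²⁺ serves as the cathode.
The standard potential is +1.814 − (−1.664) = +3.478 V and the balanced reaction transfers n = 3 electrons.
For the overall reaction 3 Co^3+(aq) + Al(s) → 3 Co^2+(aq) + Al^3+(aq), Q = ([Co^2+(aq)]^3·[Al^3+(aq)]) / [Co^3+(aq)]^3 = 1.75×10^8, giving log Q = 8.244.
Applying E = E° − (RT ln10/nF)·log Q gives +3.478 − (0.0592/3)(8.244) = +3.315 V.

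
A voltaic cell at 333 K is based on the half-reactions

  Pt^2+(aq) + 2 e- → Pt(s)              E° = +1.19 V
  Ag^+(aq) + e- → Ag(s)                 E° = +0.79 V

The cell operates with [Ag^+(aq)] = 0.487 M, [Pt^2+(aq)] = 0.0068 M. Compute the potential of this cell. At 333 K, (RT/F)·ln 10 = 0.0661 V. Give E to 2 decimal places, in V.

+0.35 V

The Pt²⁺/Pt couple has the more positive E°, so it is the cathode; Ag⁺/Ag is the anode.
The standard potential is +1.19 − (+0.79) = +0.40 V and the balanced reaction transfers n = 2 electrons.
For the overall reaction Pt^2+(aq) + 2 Ag(s) → Pt(s) + 2 Ag^+(aq), Q = [Ag^+(aq)]^2 / [Pt^2+(aq)] = 34.9, giving log Q = 1.543.
Applying E = E° − (RT ln10/nF)·log Q gives +0.40 − (0.0661/2)(1.543) = +0.35 V.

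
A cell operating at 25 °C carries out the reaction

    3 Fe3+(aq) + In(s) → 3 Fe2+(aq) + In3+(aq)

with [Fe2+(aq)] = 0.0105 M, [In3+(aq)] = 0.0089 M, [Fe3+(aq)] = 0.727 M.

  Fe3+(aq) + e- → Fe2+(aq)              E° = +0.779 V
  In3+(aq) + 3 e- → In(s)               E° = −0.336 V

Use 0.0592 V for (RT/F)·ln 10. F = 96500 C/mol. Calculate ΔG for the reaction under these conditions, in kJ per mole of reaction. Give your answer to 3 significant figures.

−366 kJ/mol

With Fe³⁺/Fe²⁺ reduced at the cathode, E°cell = +0.779 − (−0.336) = +1.115 V and n = 3.
Here Q = ([Fe2+(aq)]^3·[In3+(aq)]) / [Fe3+(aq)]^3 = 2.68×10^−8 (log Q = −7.572), giving E = +1.115 − (0.0592/3)·(−7.572) = +1.2644 V.
Finally ΔG = −nFE = −(3)(96500 C/mol)(+1.2644 V) = −366 kJ/mol.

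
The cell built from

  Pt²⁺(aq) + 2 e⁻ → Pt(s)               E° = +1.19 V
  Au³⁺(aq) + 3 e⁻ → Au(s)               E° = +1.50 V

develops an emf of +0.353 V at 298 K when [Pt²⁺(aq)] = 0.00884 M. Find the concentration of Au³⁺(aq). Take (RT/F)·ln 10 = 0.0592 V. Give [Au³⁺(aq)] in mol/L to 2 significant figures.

0.13 M

Au³⁺/Au is the cathode (higher E°); E°cell = +1.50 − (+1.19) = +0.31 V with n = 6.
Since E = E° − (0.0592/n)·log Q, log Q = n(E° − E)/0.0592 = −4.358.
Balancing electrons gives 2 Au³⁺(aq) + 3 Pt(s) → 2 Au(s) + 3 Pt²⁺(aq); thus Q = [Pt²⁺(aq)]^3 / [Au³⁺(aq)]^2.
Isolating [Au³⁺(aq)] in Q = 10^{−4.358} yields log [Au³⁺(aq)] = −0.901, i.e. 0.13 M.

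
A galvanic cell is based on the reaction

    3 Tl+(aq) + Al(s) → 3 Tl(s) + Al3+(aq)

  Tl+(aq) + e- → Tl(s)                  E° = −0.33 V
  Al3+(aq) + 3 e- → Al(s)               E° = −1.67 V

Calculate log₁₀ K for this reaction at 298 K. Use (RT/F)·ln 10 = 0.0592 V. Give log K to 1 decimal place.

log K = 67.9

The Tl⁺/Tl couple is reduced (cathode); E°cell = −0.33 − (−1.67) = +1.34 V with n = 3.
At equilibrium E = 0, so log K = nE°cell / 0.0592 = (3)(+1.34) / 0.0592 = 67.9.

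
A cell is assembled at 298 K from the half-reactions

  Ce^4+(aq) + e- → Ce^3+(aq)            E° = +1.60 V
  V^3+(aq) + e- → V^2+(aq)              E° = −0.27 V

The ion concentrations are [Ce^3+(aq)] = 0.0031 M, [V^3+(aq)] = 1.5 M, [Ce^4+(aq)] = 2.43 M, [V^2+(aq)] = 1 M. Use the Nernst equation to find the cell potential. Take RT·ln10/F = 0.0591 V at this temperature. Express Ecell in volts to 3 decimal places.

+2.031 V

Since E°(Ce⁴⁺/Ce³⁺) > E°(V³⁺/V²⁺), Ce⁴⁺/Ce³⁺ serves as the cathode.
E°cell = +1.60 − (−0.27) = +1.87 V, with n = 1 electron transferred.
The balanced reaction is Ce^4+(aq) + V^2+(aq) → Ce^3+(aq) + V^3+(aq), so Q = ([Ce^3+(aq)]·[V^3+(aq)]) / ([Ce^4+(aq)]·[V^2+(aq)]) = 0.00191 and log Q = −2.718.
E = E° − (0.0591/n)·log Q = +1.87 − (0.0591/1)(−2.718) = +2.031 V.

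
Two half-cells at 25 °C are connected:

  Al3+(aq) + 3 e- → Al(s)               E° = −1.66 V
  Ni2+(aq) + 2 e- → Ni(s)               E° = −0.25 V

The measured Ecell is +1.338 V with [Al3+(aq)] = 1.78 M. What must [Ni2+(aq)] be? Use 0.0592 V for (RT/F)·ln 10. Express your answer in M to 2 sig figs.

Ni²⁺/Ni is the cathode (higher E°); E°cell = −0.25 − (−1.66) = +1.41 V with n = 6.
Since E = E° − (0.0592/n)·log Q, log Q = n(E° − E)/0.0592 = 7.297.
The balanced reaction is 3 Ni2+(aq) + 2 Al(s) → 3 Ni(s) + 2 Al3+(aq), so Q = [Al3+(aq)]^2 / [Ni2+(aq)]^3.
Isolating [Ni2+(aq)] in Q = 10^{7.297} yields log [Ni2+(aq)] = −2.265, i.e. 0.0054 M.

0.0054 M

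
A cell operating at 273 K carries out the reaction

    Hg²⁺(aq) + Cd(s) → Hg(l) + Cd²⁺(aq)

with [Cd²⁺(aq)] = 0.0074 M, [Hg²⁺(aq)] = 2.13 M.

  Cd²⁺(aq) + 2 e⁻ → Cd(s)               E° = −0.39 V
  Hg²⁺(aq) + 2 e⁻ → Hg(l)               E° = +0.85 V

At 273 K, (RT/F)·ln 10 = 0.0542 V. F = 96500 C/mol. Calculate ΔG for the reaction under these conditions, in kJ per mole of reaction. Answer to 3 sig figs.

E°cell = +0.85 − (−0.39) = +1.24 V; the balanced reaction transfers n = 2 electrons.
Q = [Cd²⁺(aq)] / [Hg²⁺(aq)] = 0.00347, so log Q = −2.459 and E = +1.24 − (0.0542/2)(−2.459) = +1.3066 V.
ΔG = −nFE = −(2)(96500)(+1.3066) J/mol = −252 kJ/mol.

−252 kJ/mol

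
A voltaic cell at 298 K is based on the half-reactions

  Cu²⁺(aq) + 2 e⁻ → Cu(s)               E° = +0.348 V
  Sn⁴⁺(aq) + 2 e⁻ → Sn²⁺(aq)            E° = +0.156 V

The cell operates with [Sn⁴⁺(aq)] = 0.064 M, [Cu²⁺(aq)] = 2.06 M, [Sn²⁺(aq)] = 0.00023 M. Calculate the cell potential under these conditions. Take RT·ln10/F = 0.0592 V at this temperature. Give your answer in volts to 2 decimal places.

+0.13 V

The Cu²⁺/Cu couple has the more positive E°, so it is the cathode; Sn⁴⁺/Sn²⁺ is the anode.
E°cell = E°cat − E°an = +0.348 − (+0.156) = +0.192 V; n = 2.
For the overall reaction Cu²⁺(aq) + Sn²⁺(aq) → Cu(s) + Sn⁴⁺(aq), Q = [Sn⁴⁺(aq)] / ([Cu²⁺(aq)]·[Sn²⁺(aq)]) = 135, giving log Q = 2.131.
By the Nernst equation, E = +0.192 − (0.0592/2)·(2.131) = +0.13 V.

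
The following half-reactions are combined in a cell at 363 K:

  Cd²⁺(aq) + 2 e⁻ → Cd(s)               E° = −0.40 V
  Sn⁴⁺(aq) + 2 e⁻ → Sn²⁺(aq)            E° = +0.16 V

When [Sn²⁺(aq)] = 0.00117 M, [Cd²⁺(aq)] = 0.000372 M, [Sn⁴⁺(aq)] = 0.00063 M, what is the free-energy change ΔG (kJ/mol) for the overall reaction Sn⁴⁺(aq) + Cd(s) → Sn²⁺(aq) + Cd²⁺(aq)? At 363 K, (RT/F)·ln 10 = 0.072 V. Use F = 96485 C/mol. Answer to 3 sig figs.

−130 kJ/mol

The standard cell potential is +0.16 − (−0.40) = +0.56 V, with n = 2 electrons in the balanced equation.
Q = ([Sn²⁺(aq)]·[Cd²⁺(aq)]) / [Sn⁴⁺(aq)] = 0.000691, so log Q = −3.161 and E = +0.56 − (0.072/2)(−3.161) = +0.6738 V.
ΔG = −nFE = −(2)(96485)(+0.6738) J/mol = −130 kJ/mol.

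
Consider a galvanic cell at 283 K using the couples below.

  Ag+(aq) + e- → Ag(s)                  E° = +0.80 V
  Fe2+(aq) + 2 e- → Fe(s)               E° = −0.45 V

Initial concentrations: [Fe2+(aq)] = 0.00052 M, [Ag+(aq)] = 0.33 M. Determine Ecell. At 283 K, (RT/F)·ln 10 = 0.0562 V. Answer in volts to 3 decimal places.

+1.315 V

The Ag⁺/Ag couple has the more positive E°, so it is the cathode; Fe²⁺/Fe is the anode.
E°cell = +0.80 − (−0.45) = +1.25 V, with n = 2 electrons transferred.
Balancing gives 2 Ag+(aq) + Fe(s) → 2 Ag(s) + Fe2+(aq); hence Q = [Fe2+(aq)] / [Ag+(aq)]^2 = 0.00478 (log Q = −2.321).
By the Nernst equation, E = +1.25 − (0.0562/2)·(−2.321) = +1.315 V.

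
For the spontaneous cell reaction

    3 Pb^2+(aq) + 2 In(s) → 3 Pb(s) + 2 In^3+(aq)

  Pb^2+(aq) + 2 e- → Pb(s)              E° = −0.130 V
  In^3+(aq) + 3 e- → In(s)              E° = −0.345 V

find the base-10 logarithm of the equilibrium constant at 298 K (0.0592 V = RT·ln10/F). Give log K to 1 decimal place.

log K = 21.8

The Pb²⁺/Pb couple is reduced (cathode); E°cell = −0.130 − (−0.345) = +0.215 V with n = 6.
At equilibrium E = 0, so log K = nE°cell / 0.0592 = (6)(+0.215) / 0.0592 = 21.8.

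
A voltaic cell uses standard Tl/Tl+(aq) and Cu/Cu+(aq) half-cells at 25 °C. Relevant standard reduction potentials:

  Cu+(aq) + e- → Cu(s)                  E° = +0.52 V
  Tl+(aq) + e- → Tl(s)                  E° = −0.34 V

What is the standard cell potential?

+0.86 V

The Cu⁺/Cu couple has the higher E°, so Cu ion is reduced (cathode) and Tl is oxidized (anode).
E°cell = E°(cathode) − E°(anode) = +0.52 − (−0.34) = +0.86 V.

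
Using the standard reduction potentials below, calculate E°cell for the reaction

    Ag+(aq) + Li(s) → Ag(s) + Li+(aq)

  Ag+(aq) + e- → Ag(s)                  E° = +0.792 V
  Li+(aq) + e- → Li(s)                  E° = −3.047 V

+3.839 V

In the reaction as written, Ag+(aq) is reduced (cathode) and Li+(aq) is produced by oxidation at the anode.
E°cell = E°(cathode) − E°(anode) = +0.792 − (−3.047) = +3.839 V.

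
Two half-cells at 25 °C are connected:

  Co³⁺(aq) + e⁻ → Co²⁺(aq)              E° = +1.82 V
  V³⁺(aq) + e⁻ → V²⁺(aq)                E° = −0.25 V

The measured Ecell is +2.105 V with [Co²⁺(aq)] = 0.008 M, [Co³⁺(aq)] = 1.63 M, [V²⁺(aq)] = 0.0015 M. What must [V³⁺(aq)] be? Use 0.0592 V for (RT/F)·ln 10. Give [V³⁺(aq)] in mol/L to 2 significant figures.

0.078 M

Co³⁺/Co²⁺ is the cathode (higher E°); E°cell = +1.82 − (−0.25) = +2.07 V with n = 1.
Rearranging E = E° − (0.0592/n)·log Q gives log Q = 1(+2.07 − (+2.105))/0.0592 = −0.591.
Balancing electrons gives Co³⁺(aq) + V²⁺(aq) → Co²⁺(aq) + V³⁺(aq); thus Q = ([Co²⁺(aq)]·[V³⁺(aq)]) / ([Co³⁺(aq)]·[V²⁺(aq)]).
Substituting the known concentrations and solving, log [V³⁺(aq)] = −1.106 and [V³⁺(aq)] = 0.078 M.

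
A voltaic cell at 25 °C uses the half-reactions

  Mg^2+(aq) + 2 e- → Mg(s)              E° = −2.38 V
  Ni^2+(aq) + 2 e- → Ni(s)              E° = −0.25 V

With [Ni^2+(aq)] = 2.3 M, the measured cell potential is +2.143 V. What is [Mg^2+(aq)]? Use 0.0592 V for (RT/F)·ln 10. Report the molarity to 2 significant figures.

The Ni²⁺/Ni couple has the larger reduction potential, so it is the cathode: E°cell = −0.25 − (−2.38) = +2.13 V and n = 2.
Rearranging E = E° − (0.0592/n)·log Q gives log Q = 2(+2.13 − (+2.143))/0.0592 = −0.439.
The balanced reaction is Ni^2+(aq) + Mg(s) → Ni(s) + Mg^2+(aq), so Q = [Mg^2+(aq)] / [Ni^2+(aq)].
Solving for the unknown gives log [Mg^2+(aq)] = −0.077, so [Mg^2+(aq)] ≈ 0.84 M.

0.84 M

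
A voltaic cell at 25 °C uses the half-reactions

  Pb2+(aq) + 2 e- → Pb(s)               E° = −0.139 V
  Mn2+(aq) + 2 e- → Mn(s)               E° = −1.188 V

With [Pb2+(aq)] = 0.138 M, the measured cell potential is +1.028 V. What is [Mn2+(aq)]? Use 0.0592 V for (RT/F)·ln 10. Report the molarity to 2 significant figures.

Pb²⁺/Pb is the cathode (higher E°); E°cell = −0.139 − (−1.188) = +1.049 V with n = 2.
Rearranging E = E° − (0.0592/n)·log Q gives log Q = 2(+1.049 − (+1.028))/0.0592 = 0.709.
The balanced reaction is Pb2+(aq) + Mn(s) → Pb(s) + Mn2+(aq), so Q = [Mn2+(aq)] / [Pb2+(aq)].
Solving for the unknown gives log [Mn2+(aq)] = −0.151, so [Mn2+(aq)] ≈ 0.71 M.

0.71 M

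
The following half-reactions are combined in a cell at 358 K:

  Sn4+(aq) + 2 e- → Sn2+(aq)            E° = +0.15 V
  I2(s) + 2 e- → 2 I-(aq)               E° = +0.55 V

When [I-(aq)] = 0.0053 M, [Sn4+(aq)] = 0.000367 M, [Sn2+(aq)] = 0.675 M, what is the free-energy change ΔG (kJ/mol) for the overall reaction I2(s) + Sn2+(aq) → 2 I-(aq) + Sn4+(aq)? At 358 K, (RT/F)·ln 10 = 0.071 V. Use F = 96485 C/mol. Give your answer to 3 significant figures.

With I₂/I⁻ reduced at the cathode, E°cell = +0.55 − (+0.15) = +0.40 V and n = 2.
Here Q = ([I-(aq)]^2·[Sn4+(aq)]) / [Sn2+(aq)] = 1.53×10^−8 (log Q = −7.816), giving E = +0.40 − (0.071/2)·(−7.816) = +0.6775 V.
ΔG = −nFE = −(2)(96485)(+0.6775) J/mol = −131 kJ/mol.

−131 kJ/mol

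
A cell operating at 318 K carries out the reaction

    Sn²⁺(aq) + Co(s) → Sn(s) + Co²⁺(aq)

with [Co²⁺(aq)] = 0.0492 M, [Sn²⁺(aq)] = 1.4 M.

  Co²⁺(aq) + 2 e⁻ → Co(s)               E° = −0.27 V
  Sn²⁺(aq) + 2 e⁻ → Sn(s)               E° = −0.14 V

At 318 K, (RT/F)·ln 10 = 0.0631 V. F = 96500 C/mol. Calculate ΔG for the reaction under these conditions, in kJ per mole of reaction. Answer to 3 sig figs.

−33.9 kJ/mol

E°cell = −0.14 − (−0.27) = +0.13 V; the balanced reaction transfers n = 2 electrons.
The reaction quotient is [Co²⁺(aq)] / [Sn²⁺(aq)] = 0.0351; by Nernst, E = +0.13 − (0.0631/2)(−1.454) = +0.1759 V.
Finally ΔG = −nFE = −(2)(96500 C/mol)(+0.1759 V) = −33.9 kJ/mol.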